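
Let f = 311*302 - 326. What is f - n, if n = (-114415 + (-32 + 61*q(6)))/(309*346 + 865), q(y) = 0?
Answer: 10087797731/107779 ≈ 93597.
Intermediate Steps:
f = 93596 (f = 93922 - 326 = 93596)
n = -114447/107779 (n = (-114415 + (-32 + 61*0))/(309*346 + 865) = (-114415 + (-32 + 0))/(106914 + 865) = (-114415 - 32)/107779 = -114447*1/107779 = -114447/107779 ≈ -1.0619)
f - n = 93596 - 1*(-114447/107779) = 93596 + 114447/107779 = 10087797731/107779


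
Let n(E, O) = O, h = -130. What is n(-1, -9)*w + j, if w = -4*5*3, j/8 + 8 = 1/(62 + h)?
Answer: 8090/17 ≈ 475.88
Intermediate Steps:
j = -1090/17 (j = -64 + 8/(62 - 130) = -64 + 8/(-68) = -64 + 8*(-1/68) = -64 - 2/17 = -1090/17 ≈ -64.118)
w = -60 (w = -20*3 = -60)
n(-1, -9)*w + j = -9*(-60) - 1090/17 = 540 - 1090/17 = 8090/17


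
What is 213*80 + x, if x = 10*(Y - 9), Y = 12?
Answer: 17070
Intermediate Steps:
x = 30 (x = 10*(12 - 9) = 10*3 = 30)
213*80 + x = 213*80 + 30 = 17040 + 30 = 17070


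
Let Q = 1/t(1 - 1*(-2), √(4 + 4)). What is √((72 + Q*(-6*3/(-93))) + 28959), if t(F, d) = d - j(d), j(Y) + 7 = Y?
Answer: √1367042061/217 ≈ 170.39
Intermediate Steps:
j(Y) = -7 + Y
t(F, d) = 7 (t(F, d) = d - (-7 + d) = d + (7 - d) = 7)
Q = ⅐ (Q = 1/7 = ⅐ ≈ 0.14286)
√((72 + Q*(-6*3/(-93))) + 28959) = √((72 + (-6*3/(-93))/7) + 28959) = √((72 + (-18*(-1/93))/7) + 28959) = √((72 + (⅐)*(6/31)) + 28959) = √((72 + 6/217) + 28959) = √(15630/217 + 28959) = √(6299733/217) = √1367042061/217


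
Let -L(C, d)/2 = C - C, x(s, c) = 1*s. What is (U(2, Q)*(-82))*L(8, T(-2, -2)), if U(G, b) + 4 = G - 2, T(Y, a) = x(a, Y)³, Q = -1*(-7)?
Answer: 0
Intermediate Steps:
Q = 7
x(s, c) = s
T(Y, a) = a³
L(C, d) = 0 (L(C, d) = -2*(C - C) = -2*0 = 0)
U(G, b) = -6 + G (U(G, b) = -4 + (G - 2) = -4 + (-2 + G) = -6 + G)
(U(2, Q)*(-82))*L(8, T(-2, -2)) = ((-6 + 2)*(-82))*0 = -4*(-82)*0 = 328*0 = 0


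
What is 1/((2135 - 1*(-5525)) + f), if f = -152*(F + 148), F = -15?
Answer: -1/12556 ≈ -7.9643e-5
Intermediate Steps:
f = -20216 (f = -152*(-15 + 148) = -152*133 = -20216)
1/((2135 - 1*(-5525)) + f) = 1/((2135 - 1*(-5525)) - 20216) = 1/((2135 + 5525) - 20216) = 1/(7660 - 20216) = 1/(-12556) = -1/12556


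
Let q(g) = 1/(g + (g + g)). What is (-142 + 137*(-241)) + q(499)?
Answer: -49639022/1497 ≈ -33159.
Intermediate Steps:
q(g) = 1/(3*g) (q(g) = 1/(g + 2*g) = 1/(3*g))
(-142 + 137*(-241)) + q(499) = (-142 + 137*(-241)) + (1/3)/499 = (-142 - 33017) + (1/3)*(1/499) = -33159 + 1/1497 = -49639022/1497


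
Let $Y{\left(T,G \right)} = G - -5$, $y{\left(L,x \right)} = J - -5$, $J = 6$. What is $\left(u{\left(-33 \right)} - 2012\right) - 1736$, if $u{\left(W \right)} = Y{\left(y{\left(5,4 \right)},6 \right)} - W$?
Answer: $-3704$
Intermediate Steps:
$y{\left(L,x \right)} = 11$ ($y{\left(L,x \right)} = 6 - -5 = 6 + 5 = 11$)
$Y{\left(T,G \right)} = 5 + G$ ($Y{\left(T,G \right)} = G + 5 = 5 + G$)
$u{\left(W \right)} = 11 - W$ ($u{\left(W \right)} = \left(5 + 6\right) - W = 11 - W$)
$\left(u{\left(-33 \right)} - 2012\right) - 1736 = \left(\left(11 - -33\right) - 2012\right) - 1736 = \left(\left(11 + 33\right) - 2012\right) - 1736 = \left(44 - 2012\right) - 1736 = -1968 - 1736 = -3704$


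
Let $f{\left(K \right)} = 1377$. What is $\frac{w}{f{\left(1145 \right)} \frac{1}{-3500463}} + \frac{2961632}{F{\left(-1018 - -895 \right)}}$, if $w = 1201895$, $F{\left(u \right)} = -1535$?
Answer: $- \frac{2152679719484413}{704565} \approx -3.0553 \cdot 10^{9}$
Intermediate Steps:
$\frac{w}{f{\left(1145 \right)} \frac{1}{-3500463}} + \frac{2961632}{F{\left(-1018 - -895 \right)}} = \frac{1201895}{1377 \frac{1}{-3500463}} + \frac{2961632}{-1535} = \frac{1201895}{1377 \left(- \frac{1}{3500463}\right)} + 2961632 \left(- \frac{1}{1535}\right) = \frac{1201895}{- \frac{459}{1166821}} - \frac{2961632}{1535} = 1201895 \left(- \frac{1166821}{459}\right) - \frac{2961632}{1535} = - \frac{1402396325795}{459} - \frac{2961632}{1535} = - \frac{2152679719484413}{704565}$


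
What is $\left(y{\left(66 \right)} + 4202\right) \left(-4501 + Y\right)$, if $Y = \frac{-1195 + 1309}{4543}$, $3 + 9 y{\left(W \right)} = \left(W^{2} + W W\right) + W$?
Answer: $- \frac{105858928433}{4543} \approx -2.3302 \cdot 10^{7}$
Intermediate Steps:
$y{\left(W \right)} = - \frac{1}{3} + \frac{W}{9} + \frac{2 W^{2}}{9}$ ($y{\left(W \right)} = - \frac{1}{3} + \frac{\left(W^{2} + W W\right) + W}{9} = - \frac{1}{3} + \frac{\left(W^{2} + W^{2}\right) + W}{9} = - \frac{1}{3} + \frac{2 W^{2} + W}{9} = - \frac{1}{3} + \frac{W + 2 W^{2}}{9} = - \frac{1}{3} + \left(\frac{W}{9} + \frac{2 W^{2}}{9}\right) = - \frac{1}{3} + \frac{W}{9} + \frac{2 W^{2}}{9}$)
$Y = \frac{114}{4543}$ ($Y = 114 \cdot \frac{1}{4543} = \frac{114}{4543} \approx 0.025094$)
$\left(y{\left(66 \right)} + 4202\right) \left(-4501 + Y\right) = \left(\left(- \frac{1}{3} + \frac{1}{9} \cdot 66 + \frac{2 \cdot 66^{2}}{9}\right) + 4202\right) \left(-4501 + \frac{114}{4543}\right) = \left(\left(- \frac{1}{3} + \frac{22}{3} + \frac{2}{9} \cdot 4356\right) + 4202\right) \left(- \frac{20447929}{4543}\right) = \left(\left(- \frac{1}{3} + \frac{22}{3} + 968\right) + 4202\right) \left(- \frac{20447929}{4543}\right) = \left(975 + 4202\right) \left(- \frac{20447929}{4543}\right) = 5177 \left(- \frac{20447929}{4543}\right) = - \frac{105858928433}{4543}$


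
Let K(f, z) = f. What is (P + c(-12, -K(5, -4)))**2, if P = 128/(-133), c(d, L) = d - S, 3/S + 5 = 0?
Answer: 67584841/442225 ≈ 152.83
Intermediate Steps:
S = -3/5 (S = 3/(-5 + 0) = 3/(-5) = 3*(-1/5) = -3/5 ≈ -0.60000)
c(d, L) = 3/5 + d (c(d, L) = d - 1*(-3/5) = d + 3/5 = 3/5 + d)
P = -128/133 (P = 128*(-1/133) = -128/133 ≈ -0.96241)
(P + c(-12, -K(5, -4)))**2 = (-128/133 + (3/5 - 12))**2 = (-128/133 - 57/5)**2 = (-8221/665)**2 = 67584841/442225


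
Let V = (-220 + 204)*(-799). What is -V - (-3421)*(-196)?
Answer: -683300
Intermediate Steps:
V = 12784 (V = -16*(-799) = 12784)
-V - (-3421)*(-196) = -1*12784 - (-3421)*(-196) = -12784 - 3421*196 = -12784 - 670516 = -683300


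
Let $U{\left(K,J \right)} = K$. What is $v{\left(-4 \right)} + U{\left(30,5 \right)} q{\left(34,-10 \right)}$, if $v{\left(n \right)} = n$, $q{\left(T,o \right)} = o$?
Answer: $-304$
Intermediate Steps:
$v{\left(-4 \right)} + U{\left(30,5 \right)} q{\left(34,-10 \right)} = -4 + 30 \left(-10\right) = -4 - 300 = -304$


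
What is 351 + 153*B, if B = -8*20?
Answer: -24129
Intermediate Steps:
B = -160
351 + 153*B = 351 + 153*(-160) = 351 - 24480 = -24129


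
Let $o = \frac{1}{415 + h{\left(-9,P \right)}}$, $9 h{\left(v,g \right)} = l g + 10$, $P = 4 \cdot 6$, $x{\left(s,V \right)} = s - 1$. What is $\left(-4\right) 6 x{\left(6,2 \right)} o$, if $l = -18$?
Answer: $- \frac{1080}{3313} \approx -0.32599$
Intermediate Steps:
$x{\left(s,V \right)} = -1 + s$ ($x{\left(s,V \right)} = s - 1 = -1 + s$)
$P = 24$
$h{\left(v,g \right)} = \frac{10}{9} - 2 g$ ($h{\left(v,g \right)} = \frac{- 18 g + 10}{9} = \frac{10 - 18 g}{9} = \frac{10}{9} - 2 g$)
$o = \frac{9}{3313}$ ($o = \frac{1}{415 + \left(\frac{10}{9} - 48\right)} = \frac{1}{415 - \frac{422}{9}} = \frac{1}{\frac{3313}{9}} = \frac{9}{3313} \approx 0.0027166$)
$\left(-4\right) 6 x{\left(6,2 \right)} o = \left(-4\right) 6 \left(-1 + 6\right) \frac{9}{3313} = \left(-24\right) 5 \cdot \frac{9}{3313} = \left(-120\right) \frac{9}{3313} = - \frac{1080}{3313}$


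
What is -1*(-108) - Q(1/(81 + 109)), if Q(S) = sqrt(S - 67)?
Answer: 108 - I*sqrt(2418510)/190 ≈ 108.0 - 8.185*I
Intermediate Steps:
Q(S) = sqrt(-67 + S)
-1*(-108) - Q(1/(81 + 109)) = -1*(-108) - sqrt(-67 + 1/(81 + 109)) = 108 - sqrt(-67 + 1/190) = 108 - sqrt(-12729/190) = 108 - I*sqrt(2418510)/190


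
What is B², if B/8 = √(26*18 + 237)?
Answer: 45120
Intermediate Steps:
B = 8*√705 (B = 8*√(26*18 + 237) = 8*√(468 + 237) = 8*√705 ≈ 212.41)
B² = (8*√705)² = 45120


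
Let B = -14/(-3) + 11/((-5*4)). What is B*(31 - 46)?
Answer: -247/4 ≈ -61.750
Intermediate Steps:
B = 247/60 (B = -14*(-1/3) + 11/(-20) = 14/3 + 11*(-1/20) = 14/3 - 11/20 = 247/60 ≈ 4.1167)
B*(31 - 46) = 247*(31 - 46)/60 = (247/60)*(-15) = -247/4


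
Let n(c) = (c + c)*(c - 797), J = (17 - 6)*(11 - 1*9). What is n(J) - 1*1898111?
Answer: -1932211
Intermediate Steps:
J = 22 (J = 11*(11 - 9) = 11*2 = 22)
n(c) = 2*c*(-797 + c) (n(c) = (2*c)*(-797 + c) = 2*c*(-797 + c))
n(J) - 1*1898111 = 2*22*(-797 + 22) - 1*1898111 = 2*22*(-775) - 1898111 = -34100 - 1898111 = -1932211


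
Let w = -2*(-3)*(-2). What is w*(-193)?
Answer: 2316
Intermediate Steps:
w = -12 (w = 6*(-2) = -12)
w*(-193) = -12*(-193) = 2316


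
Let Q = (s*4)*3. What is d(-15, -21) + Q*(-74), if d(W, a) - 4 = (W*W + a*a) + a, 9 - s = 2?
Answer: -5567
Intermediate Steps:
s = 7 (s = 9 - 1*2 = 9 - 2 = 7)
Q = 84 (Q = (7*4)*3 = 28*3 = 84)
d(W, a) = 4 + a + W**2 + a**2 (d(W, a) = 4 + ((W*W + a*a) + a) = 4 + ((W**2 + a**2) + a) = 4 + (a + W**2 + a**2) = 4 + a + W**2 + a**2)
d(-15, -21) + Q*(-74) = (4 - 21 + (-15)**2 + (-21)**2) + 84*(-74) = (4 - 21 + 225 + 441) - 6216 = 649 - 6216 = -5567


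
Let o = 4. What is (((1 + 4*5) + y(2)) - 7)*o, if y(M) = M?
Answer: 64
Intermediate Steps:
(((1 + 4*5) + y(2)) - 7)*o = (((1 + 4*5) + 2) - 7)*4 = (((1 + 20) + 2) - 7)*4 = ((21 + 2) - 7)*4 = (23 - 7)*4 = 16*4 = 64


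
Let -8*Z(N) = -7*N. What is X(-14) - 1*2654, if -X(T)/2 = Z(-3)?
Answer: -10595/4 ≈ -2648.8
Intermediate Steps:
Z(N) = 7*N/8 (Z(N) = -(-7)*N/8 = 7*N/8)
X(T) = 21/4 (X(T) = -7*(-3)/4 = -2*(-21/8) = 21/4)
X(-14) - 1*2654 = 21/4 - 1*2654 = 21/4 - 2654 = -10595/4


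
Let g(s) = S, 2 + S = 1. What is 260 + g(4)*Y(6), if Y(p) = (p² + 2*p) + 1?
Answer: 211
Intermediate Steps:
S = -1 (S = -2 + 1 = -1)
g(s) = -1
Y(p) = 1 + p² + 2*p
260 + g(4)*Y(6) = 260 - (1 + 6² + 2*6) = 260 - (1 + 36 + 12) = 260 - 1*49 = 260 - 49 = 211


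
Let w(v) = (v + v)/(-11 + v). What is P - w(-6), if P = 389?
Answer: 6601/17 ≈ 388.29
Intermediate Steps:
w(v) = 2*v/(-11 + v) (w(v) = (2*v)/(-11 + v) = 2*v/(-11 + v))
P - w(-6) = 389 - 2*(-6)/(-11 - 6) = 389 - 2*(-6)/(-17) = 389 - 2*(-6)*(-1)/17 = 389 - 1*12/17 = 389 - 12/17 = 6601/17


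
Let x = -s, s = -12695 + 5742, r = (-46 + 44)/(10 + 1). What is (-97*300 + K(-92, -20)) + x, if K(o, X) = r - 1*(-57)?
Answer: -242992/11 ≈ -22090.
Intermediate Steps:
r = -2/11 ≈ -0.18182
s = -6953
K(o, X) = 625/11 (K(o, X) = -2/11 - 1*(-57) = -2/11 + 57 = 625/11)
x = 6953 (x = -1*(-6953) = 6953)
(-97*300 + K(-92, -20)) + x = (-97*300 + 625/11) + 6953 = (-29100 + 625/11) + 6953 = -319475/11 + 6953 = -242992/11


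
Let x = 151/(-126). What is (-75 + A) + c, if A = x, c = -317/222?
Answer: -180947/2331 ≈ -77.626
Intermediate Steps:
c = -317/222 (c = -317*1/222 = -317/222 ≈ -1.4279)
x = -151/126 (x = 151*(-1/126) = -151/126 ≈ -1.1984)
A = -151/126 ≈ -1.1984
(-75 + A) + c = (-75 - 151/126) - 317/222 = -9601/126 - 317/222 = -180947/2331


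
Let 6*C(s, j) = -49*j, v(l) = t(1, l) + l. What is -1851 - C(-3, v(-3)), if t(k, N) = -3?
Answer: -1900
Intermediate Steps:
v(l) = -3 + l
C(s, j) = -49*j/6 (C(s, j) = (-49*j)/6 = -49*j/6)
-1851 - C(-3, v(-3)) = -1851 - (-49)*(-3 - 3)/6 = -1851 - (-49)*(-6)/6 = -1851 - 1*49 = -1851 - 49 = -1900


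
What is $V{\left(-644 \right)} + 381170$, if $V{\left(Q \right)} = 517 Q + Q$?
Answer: $47578$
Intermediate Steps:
$V{\left(Q \right)} = 518 Q$
$V{\left(-644 \right)} + 381170 = 518 \left(-644\right) + 381170 = -333592 + 381170 = 47578$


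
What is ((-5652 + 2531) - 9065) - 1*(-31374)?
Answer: 19188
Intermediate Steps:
((-5652 + 2531) - 9065) - 1*(-31374) = (-3121 - 9065) + 31374 = -12186 + 31374 = 19188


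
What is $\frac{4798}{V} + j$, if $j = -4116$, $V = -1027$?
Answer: $- \frac{4231930}{1027} \approx -4120.7$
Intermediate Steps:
$\frac{4798}{V} + j = \frac{4798}{-1027} - 4116 = 4798 \left(- \frac{1}{1027}\right) - 4116 = - \frac{4798}{1027} - 4116 = - \frac{4231930}{1027}$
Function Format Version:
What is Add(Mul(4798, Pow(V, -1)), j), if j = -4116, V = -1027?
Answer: Rational(-4231930, 1027) ≈ -4120.7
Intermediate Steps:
Add(Mul(4798, Pow(V, -1)), j) = Add(Mul(4798, Pow(-1027, -1)), -4116) = Add(Mul(4798, Rational(-1, 1027)), -4116) = Add(Rational(-4798, 1027), -4116) = Rational(-4231930, 1027)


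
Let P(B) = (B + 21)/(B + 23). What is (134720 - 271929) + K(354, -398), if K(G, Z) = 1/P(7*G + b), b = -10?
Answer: -341510710/2489 ≈ -1.3721e+5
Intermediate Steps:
P(B) = (21 + B)/(23 + B)
K(G, Z) = (13 + 7*G)/(11 + 7*G) (K(G, Z) = 1/((21 + (7*G - 10))/(23 + (7*G - 10))) = 1/((21 + (-10 + 7*G))/(23 + (-10 + 7*G))) = 1/((11 + 7*G)/(13 + 7*G)) = (13 + 7*G)/(11 + 7*G))
(134720 - 271929) + K(354, -398) = (134720 - 271929) + (13 + 7*354)/(11 + 7*354) = -137209 + (13 + 2478)/(11 + 2478) = -137209 + 2491/2489 = -341510710/2489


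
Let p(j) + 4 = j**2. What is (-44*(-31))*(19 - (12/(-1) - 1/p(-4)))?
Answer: 127193/3 ≈ 42398.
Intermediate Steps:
p(j) = -4 + j**2
(-44*(-31))*(19 - (12/(-1) - 1/p(-4))) = (-44*(-31))*(19 - (12/(-1) - 1/(-4 + (-4)**2))) = 1364*(19 - (12*(-1) - 1/(-4 + 16))) = 1364*(19 - (-12 - 1/12)) = 1364*(19 - 1*(-145/12)) = 1364*(19 + 145/12) = 1364*(373/12) = 127193/3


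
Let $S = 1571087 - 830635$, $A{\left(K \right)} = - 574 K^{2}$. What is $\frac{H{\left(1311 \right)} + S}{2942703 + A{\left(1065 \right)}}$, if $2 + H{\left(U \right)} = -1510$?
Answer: $- \frac{738940}{648102447} \approx -0.0011402$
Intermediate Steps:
$H{\left(U \right)} = -1512$ ($H{\left(U \right)} = -2 - 1510 = -1512$)
$S = 740452$ ($S = 1571087 - 830635 = 740452$)
$\frac{H{\left(1311 \right)} + S}{2942703 + A{\left(1065 \right)}} = \frac{-1512 + 740452}{2942703 - 574 \cdot 1065^{2}} = \frac{738940}{2942703 - 651045150} = \frac{738940}{-648102447} = 738940 \left(- \frac{1}{648102447}\right) = - \frac{738940}{648102447}$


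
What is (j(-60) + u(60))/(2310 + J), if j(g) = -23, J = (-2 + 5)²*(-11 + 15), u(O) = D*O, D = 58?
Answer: 3457/2346 ≈ 1.4736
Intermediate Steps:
u(O) = 58*O
J = 36 (J = 3²*4 = 9*4 = 36)
(j(-60) + u(60))/(2310 + J) = (-23 + 58*60)/(2310 + 36) = (-23 + 3480)/2346 = 3457*(1/2346) = 3457/2346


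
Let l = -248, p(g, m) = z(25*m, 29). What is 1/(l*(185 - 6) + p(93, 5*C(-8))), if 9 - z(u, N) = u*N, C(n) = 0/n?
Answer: -1/44383 ≈ -2.2531e-5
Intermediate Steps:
C(n) = 0
z(u, N) = 9 - N*u (z(u, N) = 9 - u*N = 9 - N*u)
p(g, m) = 9 - 725*m (p(g, m) = 9 - 1*29*25*m = 9 - 725*m)
1/(l*(185 - 6) + p(93, 5*C(-8))) = 1/(-248*(185 - 6) + (9 - 3625*0)) = 1/(-248*179 + (9 - 725*0)) = 1/(-44392 + (9 + 0)) = 1/(-44392 + 9) = 1/(-44383) = -1/44383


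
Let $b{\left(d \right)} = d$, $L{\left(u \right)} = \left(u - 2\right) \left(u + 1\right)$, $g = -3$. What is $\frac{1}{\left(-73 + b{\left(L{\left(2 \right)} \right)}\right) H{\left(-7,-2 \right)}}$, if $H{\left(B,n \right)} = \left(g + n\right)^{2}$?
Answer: $- \frac{1}{1825} \approx -0.00054795$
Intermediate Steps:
$L{\left(u \right)} = \left(1 + u\right) \left(-2 + u\right)$ ($L{\left(u \right)} = \left(-2 + u\right) \left(1 + u\right) = \left(1 + u\right) \left(-2 + u\right)$)
$H{\left(B,n \right)} = \left(-3 + n\right)^{2}$
$\frac{1}{\left(-73 + b{\left(L{\left(2 \right)} \right)}\right) H{\left(-7,-2 \right)}} = \frac{1}{\left(-73 - \left(4 - 4\right)\right) \left(-3 - 2\right)^{2}} = \frac{1}{\left(-73 - 0\right) \left(-5\right)^{2}} = \frac{1}{\left(-73 + 0\right) 25} = \frac{1}{\left(-73\right) 25} = \frac{1}{-1825} = - \frac{1}{1825}$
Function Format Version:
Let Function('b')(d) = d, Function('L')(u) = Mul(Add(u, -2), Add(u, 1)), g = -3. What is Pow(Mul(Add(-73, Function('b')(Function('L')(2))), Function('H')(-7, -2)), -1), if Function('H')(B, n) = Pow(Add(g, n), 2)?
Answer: Rational(-1, 1825) ≈ -0.00054795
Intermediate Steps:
Function('L')(u) = Mul(Add(1, u), Add(-2, u)) (Function('L')(u) = Mul(Add(-2, u), Add(1, u)) = Mul(Add(1, u), Add(-2, u)))
Function('H')(B, n) = Pow(Add(-3, n), 2)
Pow(Mul(Add(-73, Function('b')(Function('L')(2))), Function('H')(-7, -2)), -1) = Pow(Mul(Add(-73, Add(-2, Pow(2, 2), Mul(-1, 2))), Pow(Add(-3, -2), 2)), -1) = Pow(Mul(Add(-73, Add(-2, 4, -2)), Pow(-5, 2)), -1) = Pow(Mul(Add(-73, 0), 25), -1) = Pow(Mul(-73, 25), -1) = Pow(-1825, -1) = Rational(-1, 1825)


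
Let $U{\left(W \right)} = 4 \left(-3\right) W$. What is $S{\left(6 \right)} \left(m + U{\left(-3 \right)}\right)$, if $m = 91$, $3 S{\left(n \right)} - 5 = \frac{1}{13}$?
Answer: $\frac{2794}{13} \approx 214.92$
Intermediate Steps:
$S{\left(n \right)} = \frac{22}{13}$ ($S{\left(n \right)} = \frac{5}{3} + \frac{1}{3 \cdot 13} = \frac{5}{3} + \frac{1}{3} \cdot \frac{1}{13} = \frac{5}{3} + \frac{1}{39} = \frac{22}{13}$)
$U{\left(W \right)} = - 12 W$
$S{\left(6 \right)} \left(m + U{\left(-3 \right)}\right) = \frac{22 \left(91 - -36\right)}{13} = \frac{22 \left(91 + 36\right)}{13} = \frac{22}{13} \cdot 127 = \frac{2794}{13}$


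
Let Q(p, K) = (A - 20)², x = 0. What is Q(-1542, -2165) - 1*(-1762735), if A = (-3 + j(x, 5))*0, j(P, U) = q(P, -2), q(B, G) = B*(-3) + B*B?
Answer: 1763135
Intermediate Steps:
q(B, G) = B² - 3*B (q(B, G) = -3*B + B² = B² - 3*B)
j(P, U) = P*(-3 + P)
A = 0 (A = (-3 + 0*(-3 + 0))*0 = (-3 + 0*(-3))*0 = (-3 + 0)*0 = -3*0 = 0)
Q(p, K) = 400 (Q(p, K) = (0 - 20)² = (-20)² = 400)
Q(-1542, -2165) - 1*(-1762735) = 400 - 1*(-1762735) = 400 + 1762735 = 1763135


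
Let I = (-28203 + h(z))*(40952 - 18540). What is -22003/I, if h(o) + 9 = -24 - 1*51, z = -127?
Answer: 22003/633968244 ≈ 3.4707e-5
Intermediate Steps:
h(o) = -84 (h(o) = -9 + (-24 - 1*51) = -9 + (-24 - 51) = -9 - 75 = -84)
I = -633968244 (I = (-28203 - 84)*(40952 - 18540) = -28287*22412 = -633968244)
-22003/I = -22003/(-633968244) = -22003*(-1/633968244) = 22003/633968244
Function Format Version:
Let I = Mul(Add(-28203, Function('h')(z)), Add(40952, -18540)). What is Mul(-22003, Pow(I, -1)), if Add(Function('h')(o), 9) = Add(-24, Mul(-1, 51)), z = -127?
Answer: Rational(22003, 633968244) ≈ 3.4707e-5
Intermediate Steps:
Function('h')(o) = -84 (Function('h')(o) = Add(-9, Add(-24, Mul(-1, 51))) = Add(-9, Add(-24, -51)) = Add(-9, -75) = -84)
I = -633968244 (I = Mul(Add(-28203, -84), Add(40952, -18540)) = Mul(-28287, 22412) = -633968244)
Mul(-22003, Pow(I, -1)) = Mul(-22003, Pow(-633968244, -1)) = Mul(-22003, Rational(-1, 633968244)) = Rational(22003, 633968244)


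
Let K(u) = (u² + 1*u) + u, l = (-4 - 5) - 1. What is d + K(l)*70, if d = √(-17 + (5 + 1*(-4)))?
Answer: 5600 + 4*I ≈ 5600.0 + 4.0*I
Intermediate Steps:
l = -10 (l = -9 - 1 = -10)
d = 4*I (d = √(-17 + (5 - 4)) = √(-17 + 1) = √(-16) = 4*I ≈ 4.0*I)
K(u) = u² + 2*u (K(u) = (u² + u) + u = (u + u²) + u = u² + 2*u)
d + K(l)*70 = 4*I - 10*(2 - 10)*70 = 4*I - 10*(-8)*70 = 4*I + 80*70 = 4*I + 5600 = 5600 + 4*I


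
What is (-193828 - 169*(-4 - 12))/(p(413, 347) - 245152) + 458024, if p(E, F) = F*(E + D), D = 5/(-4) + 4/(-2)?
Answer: 188649399496/411875 ≈ 4.5803e+5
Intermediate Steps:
D = -13/4 (D = 5*(-¼) + 4*(-½) = -5/4 - 2 = -13/4 ≈ -3.2500)
p(E, F) = F*(-13/4 + E) (p(E, F) = F*(E - 13/4) = F*(-13/4 + E))
(-193828 - 169*(-4 - 12))/(p(413, 347) - 245152) + 458024 = (-193828 - 169*(-4 - 12))/((¼)*347*(-13 + 4*413) - 245152) + 458024 = (-193828 - 169*(-16))/((¼)*347*(-13 + 1652) - 245152) + 458024 = (-193828 + 2704)/((¼)*347*1639 - 245152) + 458024 = -191124/(568733/4 - 245152) + 458024 = -191124/(-411875/4) + 458024 = -191124*(-4/411875) + 458024 = 764496/411875 + 458024 = 188649399496/411875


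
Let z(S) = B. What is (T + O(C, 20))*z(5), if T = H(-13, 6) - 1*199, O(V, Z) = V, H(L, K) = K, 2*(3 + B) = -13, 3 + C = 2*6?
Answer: 1748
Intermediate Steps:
C = 9 (C = -3 + 2*6 = -3 + 12 = 9)
B = -19/2 (B = -3 + (1/2)*(-13) = -3 - 13/2 = -19/2 ≈ -9.5000)
z(S) = -19/2
T = -193 (T = 6 - 1*199 = 6 - 199 = -193)
(T + O(C, 20))*z(5) = (-193 + 9)*(-19/2) = -184*(-19/2) = 1748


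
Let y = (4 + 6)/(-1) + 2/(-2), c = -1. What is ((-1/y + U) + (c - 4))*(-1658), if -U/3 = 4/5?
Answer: 666516/55 ≈ 12118.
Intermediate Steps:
U = -12/5 ≈ -2.4000
y = -11 (y = 10*(-1) + 2*(-1/2) = -10 - 1 = -11)
((-1/y + U) + (c - 4))*(-1658) = ((-1/(-11) - 12/5) + (-1 - 4))*(-1658) = ((-1*(-1/11) - 12/5) - 5)*(-1658) = ((1/11 - 12/5) - 5)*(-1658) = (-127/55 - 5)*(-1658) = -402/55*(-1658) = 666516/55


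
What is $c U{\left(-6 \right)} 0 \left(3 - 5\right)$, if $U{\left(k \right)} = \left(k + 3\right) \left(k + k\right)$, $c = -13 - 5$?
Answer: $0$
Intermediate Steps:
$c = -18$ ($c = -13 - 5 = -18$)
$U{\left(k \right)} = 2 k \left(3 + k\right)$ ($U{\left(k \right)} = \left(3 + k\right) 2 k = 2 k \left(3 + k\right)$)
$c U{\left(-6 \right)} 0 \left(3 - 5\right) = - 18 \cdot 2 \left(-6\right) \left(3 - 6\right) 0 \left(3 - 5\right) = - 18 \cdot 2 \left(-6\right) \left(-3\right) 0 \left(-2\right) = \left(-18\right) 36 \cdot 0 = \left(-648\right) 0 = 0$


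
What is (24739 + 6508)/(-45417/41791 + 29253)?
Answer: 1305843377/1222466706 ≈ 1.0682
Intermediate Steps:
(24739 + 6508)/(-45417/41791 + 29253) = 31247/(-45417*1/41791 + 29253) = 31247/(-45417/41791 + 29253) = 31247/(1222466706/41791) = 31247*(41791/1222466706) = 1305843377/1222466706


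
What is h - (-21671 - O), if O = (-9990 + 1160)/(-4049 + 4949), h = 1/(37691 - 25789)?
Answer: 5800758101/267795 ≈ 21661.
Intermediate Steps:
h = 1/11902 ≈ 8.4019e-5
O = -883/90 (O = -8830/900 = -8830*1/900 = -883/90 ≈ -9.8111)
h - (-21671 - O) = 1/11902 - (-21671 - 1*(-883/90)) = 1/11902 - (-21671 + 883/90) = 1/11902 - 1*(-1949507/90) = 1/11902 + 1949507/90 = 5800758101/267795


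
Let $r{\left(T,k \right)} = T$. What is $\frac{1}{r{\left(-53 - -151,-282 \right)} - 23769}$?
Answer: $- \frac{1}{23671} \approx -4.2246 \cdot 10^{-5}$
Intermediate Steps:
$\frac{1}{r{\left(-53 - -151,-282 \right)} - 23769} = \frac{1}{\left(-53 - -151\right) - 23769} = \frac{1}{\left(-53 + 151\right) - 23769} = \frac{1}{98 - 23769} = \frac{1}{-23671} = - \frac{1}{23671}$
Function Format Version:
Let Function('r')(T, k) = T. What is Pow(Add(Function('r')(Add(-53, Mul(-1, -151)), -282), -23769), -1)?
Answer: Rational(-1, 23671) ≈ -4.2246e-5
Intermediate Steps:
Pow(Add(Function('r')(Add(-53, Mul(-1, -151)), -282), -23769), -1) = Pow(Add(Add(-53, Mul(-1, -151)), -23769), -1) = Pow(Add(Add(-53, 151), -23769), -1) = Pow(Add(98, -23769), -1) = Pow(-23671, -1) = Rational(-1, 23671)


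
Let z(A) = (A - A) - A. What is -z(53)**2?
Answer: -2809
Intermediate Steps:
z(A) = -A (z(A) = 0 - A = -A)
-z(53)**2 = -(-1*53)**2 = -1*(-53)**2 = -1*2809 = -2809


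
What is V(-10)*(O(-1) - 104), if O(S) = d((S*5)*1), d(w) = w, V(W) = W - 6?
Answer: 1744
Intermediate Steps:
V(W) = -6 + W
O(S) = 5*S (O(S) = (S*5)*1 = (5*S)*1 = 5*S)
V(-10)*(O(-1) - 104) = (-6 - 10)*(5*(-1) - 104) = -16*(-5 - 104) = -16*(-109) = 1744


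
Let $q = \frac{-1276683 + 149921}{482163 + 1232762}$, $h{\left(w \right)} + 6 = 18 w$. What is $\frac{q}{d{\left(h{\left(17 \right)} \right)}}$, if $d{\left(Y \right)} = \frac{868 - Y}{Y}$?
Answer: $- \frac{1690143}{4870387} \approx -0.34702$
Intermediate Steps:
$h{\left(w \right)} = -6 + 18 w$
$q = - \frac{1126762}{1714925} \approx -0.65703$
$d{\left(Y \right)} = \frac{868 - Y}{Y}$
$\frac{q}{d{\left(h{\left(17 \right)} \right)}} = - \frac{1126762}{1714925 \frac{868 - \left(-6 + 18 \cdot 17\right)}{-6 + 18 \cdot 17}} = - \frac{1126762}{1714925 \frac{868 - \left(-6 + 306\right)}{-6 + 306}} = - \frac{1126762}{1714925 \frac{868 - 300}{300}} = - \frac{1126762}{1714925 \cdot \frac{1}{300} \cdot 568} = - \frac{1126762}{1714925 \cdot \frac{142}{75}} = \left(- \frac{1126762}{1714925}\right) \frac{75}{142} = - \frac{1690143}{4870387}$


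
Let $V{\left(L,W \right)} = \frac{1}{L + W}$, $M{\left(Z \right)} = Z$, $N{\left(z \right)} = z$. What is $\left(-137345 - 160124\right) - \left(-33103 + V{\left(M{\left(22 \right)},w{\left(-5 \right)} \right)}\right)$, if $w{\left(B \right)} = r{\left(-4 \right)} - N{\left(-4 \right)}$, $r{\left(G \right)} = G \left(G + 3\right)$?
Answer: $- \frac{7930981}{30} \approx -2.6437 \cdot 10^{5}$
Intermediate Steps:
$r{\left(G \right)} = G \left(3 + G\right)$
$w{\left(B \right)} = 8$ ($w{\left(B \right)} = - 4 \left(3 - 4\right) - -4 = \left(-4\right) \left(-1\right) + 4 = 4 + 4 = 8$)
$\left(-137345 - 160124\right) - \left(-33103 + V{\left(M{\left(22 \right)},w{\left(-5 \right)} \right)}\right) = \left(-137345 - 160124\right) + \left(33103 - \frac{1}{22 + 8}\right) = \left(-137345 - 160124\right) + \left(33103 - \frac{1}{30}\right) = -297469 + \left(33103 - \frac{1}{30}\right) = -297469 + \frac{993089}{30} = - \frac{7930981}{30}$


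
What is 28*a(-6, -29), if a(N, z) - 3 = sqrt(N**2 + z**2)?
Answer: 84 + 28*sqrt(877) ≈ 913.20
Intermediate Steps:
a(N, z) = 3 + sqrt(N**2 + z**2)
28*a(-6, -29) = 28*(3 + sqrt((-6)**2 + (-29)**2)) = 28*(3 + sqrt(36 + 841)) = 28*(3 + sqrt(877)) = 84 + 28*sqrt(877)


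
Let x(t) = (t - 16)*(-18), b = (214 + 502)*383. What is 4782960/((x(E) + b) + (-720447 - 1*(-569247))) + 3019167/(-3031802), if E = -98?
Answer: 353083757139/9480444854 ≈ 37.243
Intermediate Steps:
b = 274228 (b = 716*383 = 274228)
x(t) = 288 - 18*t (x(t) = (-16 + t)*(-18) = 288 - 18*t)
4782960/((x(E) + b) + (-720447 - 1*(-569247))) + 3019167/(-3031802) = 4782960/(((288 - 18*(-98)) + 274228) + (-720447 - 1*(-569247))) + 3019167/(-3031802) = 4782960/(((288 + 1764) + 274228) + (-720447 + 569247)) + 3019167*(-1/3031802) = 4782960/((2052 + 274228) - 151200) - 3019167/3031802 = 4782960/(276280 - 151200) - 3019167/3031802 = 4782960/125080 - 3019167/3031802 = 4782960*(1/125080) - 3019167/3031802 = 119574/3127 - 3019167/3031802 = 353083757139/9480444854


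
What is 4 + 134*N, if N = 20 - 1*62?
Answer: -5624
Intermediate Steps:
N = -42 (N = 20 - 62 = -42)
4 + 134*N = 4 + 134*(-42) = 4 - 5628 = -5624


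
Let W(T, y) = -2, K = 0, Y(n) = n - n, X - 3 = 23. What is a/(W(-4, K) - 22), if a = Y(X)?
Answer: 0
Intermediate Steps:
X = 26 (X = 3 + 23 = 26)
Y(n) = 0
a = 0
a/(W(-4, K) - 22) = 0/(-2 - 22) = 0/(-24) = -1/24*0 = 0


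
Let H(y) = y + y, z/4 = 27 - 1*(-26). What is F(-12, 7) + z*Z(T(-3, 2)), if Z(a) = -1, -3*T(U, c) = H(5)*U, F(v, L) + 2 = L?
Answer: -207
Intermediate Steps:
F(v, L) = -2 + L
z = 212 (z = 4*(27 - 1*(-26)) = 4*(27 + 26) = 4*53 = 212)
H(y) = 2*y
T(U, c) = -10*U/3 (T(U, c) = -2*5*U/3 = -10*U/3)
F(-12, 7) + z*Z(T(-3, 2)) = (-2 + 7) + 212*(-1) = 5 - 212 = -207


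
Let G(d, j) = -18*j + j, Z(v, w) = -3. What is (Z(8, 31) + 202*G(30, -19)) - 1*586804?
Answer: -521561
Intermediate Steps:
G(d, j) = -17*j
(Z(8, 31) + 202*G(30, -19)) - 1*586804 = (-3 + 202*(-17*(-19))) - 1*586804 = (-3 + 202*323) - 586804 = (-3 + 65246) - 586804 = 65243 - 586804 = -521561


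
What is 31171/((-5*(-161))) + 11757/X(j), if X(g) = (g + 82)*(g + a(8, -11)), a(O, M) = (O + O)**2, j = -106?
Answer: 978583/27600 ≈ 35.456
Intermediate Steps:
a(O, M) = 4*O**2 (a(O, M) = (2*O)**2 = 4*O**2)
X(g) = (82 + g)*(256 + g) (X(g) = (g + 82)*(g + 4*8**2) = (82 + g)*(g + 4*64) = (82 + g)*(g + 256) = (82 + g)*(256 + g))
31171/((-5*(-161))) + 11757/X(j) = 31171/((-5*(-161))) + 11757/(20992 + (-106)**2 + 338*(-106)) = 31171/805 + 11757/(20992 + 11236 - 35828) = 31171*(1/805) + 11757/(-3600) = 4453/115 + 11757*(-1/3600) = 4453/115 - 3919/1200 = 978583/27600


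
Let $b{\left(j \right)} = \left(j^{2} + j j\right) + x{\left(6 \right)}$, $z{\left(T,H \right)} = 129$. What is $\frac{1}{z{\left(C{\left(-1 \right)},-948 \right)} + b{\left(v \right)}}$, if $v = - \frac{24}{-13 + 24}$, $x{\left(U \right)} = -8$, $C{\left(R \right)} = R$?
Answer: $\frac{121}{15793} \approx 0.0076616$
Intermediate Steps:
$v = - \frac{24}{11} \approx -2.1818$
$b{\left(j \right)} = -8 + 2 j^{2}$ ($b{\left(j \right)} = \left(j^{2} + j j\right) - 8 = \left(j^{2} + j^{2}\right) - 8 = 2 j^{2} - 8 = -8 + 2 j^{2}$)
$\frac{1}{z{\left(C{\left(-1 \right)},-948 \right)} + b{\left(v \right)}} = \frac{1}{129 - \left(8 - 2 \left(- \frac{24}{11}\right)^{2}\right)} = \frac{1}{129 + \left(-8 + 2 \cdot \frac{576}{121}\right)} = \frac{1}{129 + \left(-8 + \frac{1152}{121}\right)} = \frac{1}{129 + \frac{184}{121}} = \frac{1}{\frac{15793}{121}} = \frac{121}{15793}$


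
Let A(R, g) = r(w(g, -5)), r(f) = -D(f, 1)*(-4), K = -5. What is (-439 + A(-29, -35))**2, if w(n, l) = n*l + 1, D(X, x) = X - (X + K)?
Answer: 175561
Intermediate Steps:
D(X, x) = 5 (D(X, x) = X - (X - 5) = X - (-5 + X) = X + (5 - X) = 5)
w(n, l) = 1 + l*n (w(n, l) = l*n + 1 = 1 + l*n)
r(f) = 20 (r(f) = -1*5*(-4) = -5*(-4) = 20)
A(R, g) = 20
(-439 + A(-29, -35))**2 = (-439 + 20)**2 = (-419)**2 = 175561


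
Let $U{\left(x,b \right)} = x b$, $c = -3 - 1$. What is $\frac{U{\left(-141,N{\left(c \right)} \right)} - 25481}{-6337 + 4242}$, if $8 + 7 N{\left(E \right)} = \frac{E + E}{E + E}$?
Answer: $\frac{5068}{419} \approx 12.095$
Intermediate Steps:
$c = -4$
$N{\left(E \right)} = -1$ ($N{\left(E \right)} = - \frac{8}{7} + \frac{\left(E + E\right) \frac{1}{E + E}}{7} = - \frac{8}{7} + \frac{2 E \frac{1}{2 E}}{7} = - \frac{8}{7} + \frac{1}{7} \cdot 1 = - \frac{8}{7} + \frac{1}{7} = -1$)
$U{\left(x,b \right)} = b x$
$\frac{U{\left(-141,N{\left(c \right)} \right)} - 25481}{-6337 + 4242} = \frac{\left(-1\right) \left(-141\right) - 25481}{-6337 + 4242} = \frac{141 - 25481}{-2095} = \left(-25340\right) \left(- \frac{1}{2095}\right) = \frac{5068}{419}$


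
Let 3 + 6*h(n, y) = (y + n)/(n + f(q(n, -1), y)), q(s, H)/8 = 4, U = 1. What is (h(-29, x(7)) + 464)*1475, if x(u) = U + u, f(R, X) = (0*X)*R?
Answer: 19831375/29 ≈ 6.8384e+5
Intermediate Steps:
q(s, H) = 32 (q(s, H) = 8*4 = 32)
f(R, X) = 0 (f(R, X) = 0*R = 0)
x(u) = 1 + u
h(n, y) = -½ + (n + y)/(6*n) (h(n, y) = -½ + ((y + n)/(n + 0))/6 = -½ + ((n + y)/n)/6 = -½ + (n + y)/(6*n))
(h(-29, x(7)) + 464)*1475 = ((⅙)*((1 + 7) - 2*(-29))/(-29) + 464)*1475 = ((⅙)*(-1/29)*(8 + 58) + 464)*1475 = ((⅙)*(-1/29)*66 + 464)*1475 = (-11/29 + 464)*1475 = (13445/29)*1475 = 19831375/29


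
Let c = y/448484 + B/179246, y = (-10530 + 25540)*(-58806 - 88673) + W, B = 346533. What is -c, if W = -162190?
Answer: 99165830030277/20097240766 ≈ 4934.3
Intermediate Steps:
y = -2213821980 (y = (-10530 + 25540)*(-58806 - 88673) - 162190 = 15010*(-147479) - 162190 = -2213659790 - 162190 = -2213821980)
c = -99165830030277/20097240766 (c = -2213821980/448484 + 346533/179246 = -2213821980*1/448484 + 346533*(1/179246) = -553455495/112121 + 346533/179246 = -99165830030277/20097240766 ≈ -4934.3)
-c = -1*(-99165830030277/20097240766) = 99165830030277/20097240766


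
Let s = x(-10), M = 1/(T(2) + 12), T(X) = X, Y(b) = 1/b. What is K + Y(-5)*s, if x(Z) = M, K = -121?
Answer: -8471/70 ≈ -121.01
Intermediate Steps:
M = 1/14 (M = 1/(2 + 12) = 1/14 ≈ 0.071429)
x(Z) = 1/14
s = 1/14 ≈ 0.071429
K + Y(-5)*s = -121 + (1/14)/(-5) = -121 - 1/5*1/14 = -121 - 1/70 = -8471/70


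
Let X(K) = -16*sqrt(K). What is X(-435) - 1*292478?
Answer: -292478 - 16*I*sqrt(435) ≈ -2.9248e+5 - 333.71*I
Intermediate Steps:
X(-435) - 1*292478 = -16*I*sqrt(435) - 1*292478 = -16*I*sqrt(435) - 292478 = -292478 - 16*I*sqrt(435)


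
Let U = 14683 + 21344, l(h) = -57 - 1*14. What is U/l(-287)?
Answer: -36027/71 ≈ -507.42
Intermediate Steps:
l(h) = -71 (l(h) = -57 - 14 = -71)
U = 36027
U/l(-287) = 36027/(-71) = 36027*(-1/71) = -36027/71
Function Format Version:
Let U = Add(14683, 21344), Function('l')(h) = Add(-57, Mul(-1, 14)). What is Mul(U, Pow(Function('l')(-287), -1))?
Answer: Rational(-36027, 71) ≈ -507.42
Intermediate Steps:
Function('l')(h) = -71 (Function('l')(h) = Add(-57, -14) = -71)
U = 36027
Mul(U, Pow(Function('l')(-287), -1)) = Mul(36027, Pow(-71, -1)) = Mul(36027, Rational(-1, 71)) = Rational(-36027, 71)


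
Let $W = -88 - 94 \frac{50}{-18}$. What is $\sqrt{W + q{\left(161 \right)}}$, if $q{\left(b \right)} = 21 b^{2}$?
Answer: $\frac{\sqrt{4900627}}{3} \approx 737.91$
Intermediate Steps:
$W = \frac{1558}{9}$ ($W = -88 - 94 \cdot 50 \left(- \frac{1}{18}\right) = -88 - - \frac{2350}{9} = -88 + \frac{2350}{9} = \frac{1558}{9} \approx 173.11$)
$\sqrt{W + q{\left(161 \right)}} = \sqrt{\frac{1558}{9} + 21 \cdot 161^{2}} = \sqrt{\frac{1558}{9} + 21 \cdot 25921} = \sqrt{\frac{1558}{9} + 544341} = \sqrt{\frac{4900627}{9}} = \frac{\sqrt{4900627}}{3}$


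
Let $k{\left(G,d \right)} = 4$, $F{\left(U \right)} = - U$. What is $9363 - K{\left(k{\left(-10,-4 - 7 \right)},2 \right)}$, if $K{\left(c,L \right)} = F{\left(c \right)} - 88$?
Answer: $9455$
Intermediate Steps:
$K{\left(c,L \right)} = -88 - c$ ($K{\left(c,L \right)} = - c - 88 = -88 - c$)
$9363 - K{\left(k{\left(-10,-4 - 7 \right)},2 \right)} = 9363 - \left(-88 - 4\right) = 9363 - -92 = 9363 + 92 = 9455$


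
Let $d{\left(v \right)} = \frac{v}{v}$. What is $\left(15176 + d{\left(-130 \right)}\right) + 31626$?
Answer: $46803$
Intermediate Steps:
$d{\left(v \right)} = 1$
$\left(15176 + d{\left(-130 \right)}\right) + 31626 = \left(15176 + 1\right) + 31626 = 15177 + 31626 = 46803$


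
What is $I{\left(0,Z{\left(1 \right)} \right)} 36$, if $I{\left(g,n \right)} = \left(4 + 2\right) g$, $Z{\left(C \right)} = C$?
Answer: $0$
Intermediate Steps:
$I{\left(g,n \right)} = 6 g$
$I{\left(0,Z{\left(1 \right)} \right)} 36 = 6 \cdot 0 \cdot 36 = 0 \cdot 36 = 0$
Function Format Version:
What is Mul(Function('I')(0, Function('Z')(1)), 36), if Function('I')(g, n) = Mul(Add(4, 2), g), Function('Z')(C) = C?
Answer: 0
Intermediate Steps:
Function('I')(g, n) = Mul(6, g)
Mul(Function('I')(0, Function('Z')(1)), 36) = Mul(Mul(6, 0), 36) = Mul(0, 36) = 0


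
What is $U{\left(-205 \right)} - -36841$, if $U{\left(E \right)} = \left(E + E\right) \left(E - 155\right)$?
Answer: $184441$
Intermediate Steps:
$U{\left(E \right)} = 2 E \left(-155 + E\right)$
$U{\left(-205 \right)} - -36841 = 2 \left(-205\right) \left(-155 - 205\right) - -36841 = 2 \left(-205\right) \left(-360\right) + 36841 = 147600 + 36841 = 184441$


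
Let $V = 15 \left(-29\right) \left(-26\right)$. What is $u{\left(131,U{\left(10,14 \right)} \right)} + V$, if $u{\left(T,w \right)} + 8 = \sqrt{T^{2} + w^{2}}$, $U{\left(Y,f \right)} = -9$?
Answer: $11302 + \sqrt{17242} \approx 11433.0$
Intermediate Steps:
$u{\left(T,w \right)} = -8 + \sqrt{T^{2} + w^{2}}$
$V = 11310$ ($V = \left(-435\right) \left(-26\right) = 11310$)
$u{\left(131,U{\left(10,14 \right)} \right)} + V = \left(-8 + \sqrt{131^{2} + \left(-9\right)^{2}}\right) + 11310 = \left(-8 + \sqrt{17161 + 81}\right) + 11310 = \left(-8 + \sqrt{17242}\right) + 11310 = 11302 + \sqrt{17242}$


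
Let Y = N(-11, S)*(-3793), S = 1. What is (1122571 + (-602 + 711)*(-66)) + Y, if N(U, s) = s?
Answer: 1111584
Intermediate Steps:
Y = -3793 (Y = 1*(-3793) = -3793)
(1122571 + (-602 + 711)*(-66)) + Y = (1122571 + (-602 + 711)*(-66)) - 3793 = (1122571 + 109*(-66)) - 3793 = (1122571 - 7194) - 3793 = 1115377 - 3793 = 1111584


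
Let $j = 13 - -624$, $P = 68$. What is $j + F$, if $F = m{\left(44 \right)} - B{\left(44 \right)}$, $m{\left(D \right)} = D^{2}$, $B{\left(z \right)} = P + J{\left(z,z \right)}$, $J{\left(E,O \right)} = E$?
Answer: $2461$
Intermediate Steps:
$B{\left(z \right)} = 68 + z$
$j = 637$ ($j = 13 + 624 = 637$)
$F = 1824$ ($F = 44^{2} - \left(68 + 44\right) = 1936 - 112 = 1824$)
$j + F = 637 + 1824 = 2461$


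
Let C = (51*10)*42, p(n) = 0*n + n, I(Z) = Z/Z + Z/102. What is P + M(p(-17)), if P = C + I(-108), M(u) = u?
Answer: 363850/17 ≈ 21403.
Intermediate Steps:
I(Z) = 1 + Z/102 (I(Z) = 1 + Z*(1/102) = 1 + Z/102)
p(n) = n (p(n) = 0 + n = n)
C = 21420 (C = 510*42 = 21420)
P = 364139/17 (P = 21420 + (1 + (1/102)*(-108)) = 21420 + (1 - 18/17) = 21420 - 1/17 = 364139/17 ≈ 21420.)
P + M(p(-17)) = 364139/17 - 17 = 363850/17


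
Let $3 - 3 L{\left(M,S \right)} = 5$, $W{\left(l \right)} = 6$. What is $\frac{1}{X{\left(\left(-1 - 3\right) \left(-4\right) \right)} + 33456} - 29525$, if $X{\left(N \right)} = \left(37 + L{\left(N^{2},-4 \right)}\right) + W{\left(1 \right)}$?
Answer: $- \frac{2967114872}{100495} \approx -29525.0$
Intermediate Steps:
$L{\left(M,S \right)} = - \frac{2}{3}$ ($L{\left(M,S \right)} = 1 - \frac{5}{3} = - \frac{2}{3}$)
$X{\left(N \right)} = \frac{127}{3}$ ($X{\left(N \right)} = \left(37 - \frac{2}{3}\right) + 6 = \frac{109}{3} + 6 = \frac{127}{3}$)
$\frac{1}{X{\left(\left(-1 - 3\right) \left(-4\right) \right)} + 33456} - 29525 = \frac{1}{\frac{127}{3} + 33456} - 29525 = \frac{1}{\frac{100495}{3}} - 29525 = \frac{3}{100495} - 29525 = - \frac{2967114872}{100495}$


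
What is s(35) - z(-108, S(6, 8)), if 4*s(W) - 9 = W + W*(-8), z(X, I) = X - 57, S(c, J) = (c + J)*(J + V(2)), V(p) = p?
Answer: 106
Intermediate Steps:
S(c, J) = (2 + J)*(J + c) (S(c, J) = (c + J)*(J + 2) = (J + c)*(2 + J) = (2 + J)*(J + c))
z(X, I) = -57 + X
s(W) = 9/4 - 7*W/4 (s(W) = 9/4 + (W + W*(-8))/4 = 9/4 + (W - 8*W)/4 = 9/4 + (-7*W)/4 = 9/4 - 7*W/4)
s(35) - z(-108, S(6, 8)) = (9/4 - 7/4*35) - (-57 - 108) = (9/4 - 245/4) - 1*(-165) = -59 + 165 = 106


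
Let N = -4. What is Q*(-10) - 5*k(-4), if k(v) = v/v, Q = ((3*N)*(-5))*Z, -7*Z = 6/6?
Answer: 565/7 ≈ 80.714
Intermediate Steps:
Z = -⅐ (Z = -6/(7*6) = -⅐*1 = -⅐ ≈ -0.14286)
Q = -60/7 (Q = ((3*(-4))*(-5))*(-⅐) = -12*(-5)*(-⅐) = 60*(-⅐) = -60/7 ≈ -8.5714)
k(v) = 1
Q*(-10) - 5*k(-4) = -60/7*(-10) - 5*1 = 600/7 - 5 = 565/7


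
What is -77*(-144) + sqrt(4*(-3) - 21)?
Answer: 11088 + I*sqrt(33) ≈ 11088.0 + 5.7446*I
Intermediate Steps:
-77*(-144) + sqrt(4*(-3) - 21) = 11088 + sqrt(-12 - 21) = 11088 + sqrt(-33) = 11088 + I*sqrt(33)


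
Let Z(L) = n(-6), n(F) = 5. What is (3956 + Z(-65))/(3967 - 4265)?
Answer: -3961/298 ≈ -13.292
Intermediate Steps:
Z(L) = 5
(3956 + Z(-65))/(3967 - 4265) = (3956 + 5)/(3967 - 4265) = 3961/(-298) = 3961*(-1/298) = -3961/298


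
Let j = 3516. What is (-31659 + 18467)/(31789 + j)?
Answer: -13192/35305 ≈ -0.37366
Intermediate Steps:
(-31659 + 18467)/(31789 + j) = (-31659 + 18467)/(31789 + 3516) = -13192/35305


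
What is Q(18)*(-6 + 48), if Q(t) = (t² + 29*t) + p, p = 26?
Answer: 36624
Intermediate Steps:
Q(t) = 26 + t² + 29*t (Q(t) = (t² + 29*t) + 26 = 26 + t² + 29*t)
Q(18)*(-6 + 48) = (26 + 18² + 29*18)*(-6 + 48) = (26 + 324 + 522)*42 = 872*42 = 36624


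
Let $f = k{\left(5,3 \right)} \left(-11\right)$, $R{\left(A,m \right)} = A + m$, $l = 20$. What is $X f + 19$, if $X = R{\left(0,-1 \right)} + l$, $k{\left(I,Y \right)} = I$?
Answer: $-1026$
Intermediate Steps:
$X = 19$ ($X = \left(0 - 1\right) + 20 = -1 + 20 = 19$)
$f = -55$ ($f = 5 \left(-11\right) = -55$)
$X f + 19 = 19 \left(-55\right) + 19 = -1045 + 19 = -1026$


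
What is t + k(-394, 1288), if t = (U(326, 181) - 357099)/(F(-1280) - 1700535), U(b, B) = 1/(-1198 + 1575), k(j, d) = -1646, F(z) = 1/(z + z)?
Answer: -2701104035559422/1641220339577 ≈ -1645.8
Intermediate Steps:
F(z) = 1/(2*z)
U(b, B) = 1/377
t = 344643384320/1641220339577 (t = (1/377 - 357099)/((½)/(-1280) - 1700535) = -134626322/(377*((½)*(-1/1280) - 1700535)) = -134626322/(377*(-1/2560 - 1700535)) = -134626322/(377*(-4353369601/2560)) = -134626322/377*(-2560/4353369601) = 344643384320/1641220339577 ≈ 0.20999)
t + k(-394, 1288) = 344643384320/1641220339577 - 1646 = -2701104035559422/1641220339577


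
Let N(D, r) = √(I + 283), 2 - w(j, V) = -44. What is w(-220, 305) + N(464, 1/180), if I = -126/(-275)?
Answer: 46 + √857461/55 ≈ 62.836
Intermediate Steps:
w(j, V) = 46 (w(j, V) = 2 - 1*(-44) = 2 + 44 = 46)
I = 126/275 (I = -126*(-1/275) = 126/275 ≈ 0.45818)
N(D, r) = √857461/55 (N(D, r) = √(126/275 + 283) = √(77951/275) = √857461/55)
w(-220, 305) + N(464, 1/180) = 46 + √857461/55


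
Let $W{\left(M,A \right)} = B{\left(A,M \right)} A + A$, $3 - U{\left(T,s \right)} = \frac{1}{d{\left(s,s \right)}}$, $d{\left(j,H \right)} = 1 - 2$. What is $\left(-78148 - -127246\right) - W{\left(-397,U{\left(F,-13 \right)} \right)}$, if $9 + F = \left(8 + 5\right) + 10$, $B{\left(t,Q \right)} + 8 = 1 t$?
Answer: $49110$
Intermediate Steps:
$d{\left(j,H \right)} = -1$ ($d{\left(j,H \right)} = 1 - 2 = -1$)
$B{\left(t,Q \right)} = -8 + t$ ($B{\left(t,Q \right)} = -8 + 1 t = -8 + t$)
$F = 14$ ($F = -9 + \left(\left(8 + 5\right) + 10\right) = -9 + \left(13 + 10\right) = -9 + 23 = 14$)
$U{\left(T,s \right)} = 4$ ($U{\left(T,s \right)} = 3 - \frac{1}{-1} = 3 - -1 = 3 + 1 = 4$)
$W{\left(M,A \right)} = A + A \left(-8 + A\right)$ ($W{\left(M,A \right)} = \left(-8 + A\right) A + A = A \left(-8 + A\right) + A = A + A \left(-8 + A\right)$)
$\left(-78148 - -127246\right) - W{\left(-397,U{\left(F,-13 \right)} \right)} = \left(-78148 - -127246\right) - 4 \left(-7 + 4\right) = \left(-78148 + 127246\right) - 4 \left(-3\right) = 49098 - -12 = 49098 + 12 = 49110$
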